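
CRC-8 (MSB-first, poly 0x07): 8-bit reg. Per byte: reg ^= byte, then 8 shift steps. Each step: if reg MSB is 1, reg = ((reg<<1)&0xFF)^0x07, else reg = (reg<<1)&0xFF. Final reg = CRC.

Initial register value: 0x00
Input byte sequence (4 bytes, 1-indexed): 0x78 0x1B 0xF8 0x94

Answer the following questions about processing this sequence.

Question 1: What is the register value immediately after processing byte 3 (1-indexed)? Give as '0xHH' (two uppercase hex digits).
Answer: 0x10

Derivation:
After byte 1 (0x78): reg=0x6F
After byte 2 (0x1B): reg=0x4B
After byte 3 (0xF8): reg=0x10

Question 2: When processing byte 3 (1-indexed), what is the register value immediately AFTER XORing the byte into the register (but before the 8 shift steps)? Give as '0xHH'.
Answer: 0xB3

Derivation:
Register before byte 3: 0x4B
Byte 3: 0xF8
0x4B XOR 0xF8 = 0xB3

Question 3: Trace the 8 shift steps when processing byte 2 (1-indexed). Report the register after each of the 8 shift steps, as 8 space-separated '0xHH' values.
After byte 1 (0x78): reg=0x6F
Register before byte 2: 0x6F
After XOR with byte 0x1B: 0x74

Answer: 0xE8 0xD7 0xA9 0x55 0xAA 0x53 0xA6 0x4B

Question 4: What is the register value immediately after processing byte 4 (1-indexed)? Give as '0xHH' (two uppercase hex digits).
Answer: 0x95

Derivation:
After byte 1 (0x78): reg=0x6F
After byte 2 (0x1B): reg=0x4B
After byte 3 (0xF8): reg=0x10
After byte 4 (0x94): reg=0x95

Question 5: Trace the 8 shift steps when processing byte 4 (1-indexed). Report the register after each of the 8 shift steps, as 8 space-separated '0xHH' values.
Answer: 0x0F 0x1E 0x3C 0x78 0xF0 0xE7 0xC9 0x95

Derivation:
After byte 1 (0x78): reg=0x6F
After byte 2 (0x1B): reg=0x4B
After byte 3 (0xF8): reg=0x10
Register before byte 4: 0x10
After XOR with byte 0x94: 0x84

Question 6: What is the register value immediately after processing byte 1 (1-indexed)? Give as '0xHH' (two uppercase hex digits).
Answer: 0x6F

Derivation:
After byte 1 (0x78): reg=0x6F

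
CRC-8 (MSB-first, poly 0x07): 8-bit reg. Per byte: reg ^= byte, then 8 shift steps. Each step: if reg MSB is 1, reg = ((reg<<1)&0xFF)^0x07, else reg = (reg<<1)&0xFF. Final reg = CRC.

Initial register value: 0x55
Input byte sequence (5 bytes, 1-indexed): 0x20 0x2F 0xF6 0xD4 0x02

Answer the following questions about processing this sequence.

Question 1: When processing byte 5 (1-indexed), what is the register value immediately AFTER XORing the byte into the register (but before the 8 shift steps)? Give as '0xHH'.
Register before byte 5: 0x30
Byte 5: 0x02
0x30 XOR 0x02 = 0x32

Answer: 0x32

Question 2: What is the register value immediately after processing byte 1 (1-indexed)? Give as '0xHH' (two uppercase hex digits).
Answer: 0x4C

Derivation:
After byte 1 (0x20): reg=0x4C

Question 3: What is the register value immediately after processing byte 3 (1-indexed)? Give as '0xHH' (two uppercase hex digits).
After byte 1 (0x20): reg=0x4C
After byte 2 (0x2F): reg=0x2E
After byte 3 (0xF6): reg=0x06

Answer: 0x06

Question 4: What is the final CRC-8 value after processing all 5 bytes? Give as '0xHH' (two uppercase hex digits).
After byte 1 (0x20): reg=0x4C
After byte 2 (0x2F): reg=0x2E
After byte 3 (0xF6): reg=0x06
After byte 4 (0xD4): reg=0x30
After byte 5 (0x02): reg=0x9E

Answer: 0x9E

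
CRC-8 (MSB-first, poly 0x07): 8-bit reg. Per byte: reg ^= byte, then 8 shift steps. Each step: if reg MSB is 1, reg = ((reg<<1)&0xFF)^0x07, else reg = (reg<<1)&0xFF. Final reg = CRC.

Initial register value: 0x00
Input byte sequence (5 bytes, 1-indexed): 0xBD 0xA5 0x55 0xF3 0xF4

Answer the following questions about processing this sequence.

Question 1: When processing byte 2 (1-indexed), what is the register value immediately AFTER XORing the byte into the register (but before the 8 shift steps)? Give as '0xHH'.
Register before byte 2: 0x3A
Byte 2: 0xA5
0x3A XOR 0xA5 = 0x9F

Answer: 0x9F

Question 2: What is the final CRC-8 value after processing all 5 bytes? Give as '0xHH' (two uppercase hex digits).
Answer: 0x89

Derivation:
After byte 1 (0xBD): reg=0x3A
After byte 2 (0xA5): reg=0xD4
After byte 3 (0x55): reg=0x8E
After byte 4 (0xF3): reg=0x74
After byte 5 (0xF4): reg=0x89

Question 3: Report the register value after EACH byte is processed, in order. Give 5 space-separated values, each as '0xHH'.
0x3A 0xD4 0x8E 0x74 0x89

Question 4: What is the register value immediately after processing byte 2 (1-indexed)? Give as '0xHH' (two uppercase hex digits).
After byte 1 (0xBD): reg=0x3A
After byte 2 (0xA5): reg=0xD4

Answer: 0xD4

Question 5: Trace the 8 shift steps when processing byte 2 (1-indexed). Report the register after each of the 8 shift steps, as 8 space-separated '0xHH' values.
After byte 1 (0xBD): reg=0x3A
Register before byte 2: 0x3A
After XOR with byte 0xA5: 0x9F

Answer: 0x39 0x72 0xE4 0xCF 0x99 0x35 0x6A 0xD4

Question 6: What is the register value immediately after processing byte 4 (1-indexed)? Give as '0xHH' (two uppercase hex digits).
After byte 1 (0xBD): reg=0x3A
After byte 2 (0xA5): reg=0xD4
After byte 3 (0x55): reg=0x8E
After byte 4 (0xF3): reg=0x74

Answer: 0x74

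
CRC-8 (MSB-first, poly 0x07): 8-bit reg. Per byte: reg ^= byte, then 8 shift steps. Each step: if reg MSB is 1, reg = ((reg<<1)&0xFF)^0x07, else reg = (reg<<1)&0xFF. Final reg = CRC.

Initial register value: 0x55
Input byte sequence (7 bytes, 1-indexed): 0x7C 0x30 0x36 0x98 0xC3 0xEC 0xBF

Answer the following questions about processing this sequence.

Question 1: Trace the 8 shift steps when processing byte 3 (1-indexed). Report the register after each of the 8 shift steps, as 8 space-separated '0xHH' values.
Answer: 0x6D 0xDA 0xB3 0x61 0xC2 0x83 0x01 0x02

Derivation:
After byte 1 (0x7C): reg=0xDF
After byte 2 (0x30): reg=0x83
Register before byte 3: 0x83
After XOR with byte 0x36: 0xB5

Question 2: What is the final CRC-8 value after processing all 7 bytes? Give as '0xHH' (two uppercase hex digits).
Answer: 0x71

Derivation:
After byte 1 (0x7C): reg=0xDF
After byte 2 (0x30): reg=0x83
After byte 3 (0x36): reg=0x02
After byte 4 (0x98): reg=0xCF
After byte 5 (0xC3): reg=0x24
After byte 6 (0xEC): reg=0x76
After byte 7 (0xBF): reg=0x71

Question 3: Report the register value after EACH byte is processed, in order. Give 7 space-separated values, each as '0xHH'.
0xDF 0x83 0x02 0xCF 0x24 0x76 0x71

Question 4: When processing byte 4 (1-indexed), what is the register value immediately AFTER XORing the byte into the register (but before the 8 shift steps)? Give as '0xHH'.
Register before byte 4: 0x02
Byte 4: 0x98
0x02 XOR 0x98 = 0x9A

Answer: 0x9A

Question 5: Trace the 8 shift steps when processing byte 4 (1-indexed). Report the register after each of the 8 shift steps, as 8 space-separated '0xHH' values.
After byte 1 (0x7C): reg=0xDF
After byte 2 (0x30): reg=0x83
After byte 3 (0x36): reg=0x02
Register before byte 4: 0x02
After XOR with byte 0x98: 0x9A

Answer: 0x33 0x66 0xCC 0x9F 0x39 0x72 0xE4 0xCF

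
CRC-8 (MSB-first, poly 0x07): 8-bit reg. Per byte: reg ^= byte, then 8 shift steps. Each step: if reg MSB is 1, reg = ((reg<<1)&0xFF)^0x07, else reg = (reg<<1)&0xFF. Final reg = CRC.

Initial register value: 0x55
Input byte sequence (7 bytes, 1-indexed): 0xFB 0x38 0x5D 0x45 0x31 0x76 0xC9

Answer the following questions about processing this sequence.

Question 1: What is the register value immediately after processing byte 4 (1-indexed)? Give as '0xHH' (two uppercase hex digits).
After byte 1 (0xFB): reg=0x43
After byte 2 (0x38): reg=0x66
After byte 3 (0x5D): reg=0xA1
After byte 4 (0x45): reg=0xB2

Answer: 0xB2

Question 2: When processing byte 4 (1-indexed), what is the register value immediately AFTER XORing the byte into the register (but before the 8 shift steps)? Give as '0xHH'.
Register before byte 4: 0xA1
Byte 4: 0x45
0xA1 XOR 0x45 = 0xE4

Answer: 0xE4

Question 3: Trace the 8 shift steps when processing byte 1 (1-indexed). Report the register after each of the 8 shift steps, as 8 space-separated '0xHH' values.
Register before byte 1: 0x55
After XOR with byte 0xFB: 0xAE

Answer: 0x5B 0xB6 0x6B 0xD6 0xAB 0x51 0xA2 0x43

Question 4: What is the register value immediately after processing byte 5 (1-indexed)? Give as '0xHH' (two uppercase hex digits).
After byte 1 (0xFB): reg=0x43
After byte 2 (0x38): reg=0x66
After byte 3 (0x5D): reg=0xA1
After byte 4 (0x45): reg=0xB2
After byte 5 (0x31): reg=0x80

Answer: 0x80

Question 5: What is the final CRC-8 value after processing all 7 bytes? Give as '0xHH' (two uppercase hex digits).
Answer: 0x1B

Derivation:
After byte 1 (0xFB): reg=0x43
After byte 2 (0x38): reg=0x66
After byte 3 (0x5D): reg=0xA1
After byte 4 (0x45): reg=0xB2
After byte 5 (0x31): reg=0x80
After byte 6 (0x76): reg=0xCC
After byte 7 (0xC9): reg=0x1B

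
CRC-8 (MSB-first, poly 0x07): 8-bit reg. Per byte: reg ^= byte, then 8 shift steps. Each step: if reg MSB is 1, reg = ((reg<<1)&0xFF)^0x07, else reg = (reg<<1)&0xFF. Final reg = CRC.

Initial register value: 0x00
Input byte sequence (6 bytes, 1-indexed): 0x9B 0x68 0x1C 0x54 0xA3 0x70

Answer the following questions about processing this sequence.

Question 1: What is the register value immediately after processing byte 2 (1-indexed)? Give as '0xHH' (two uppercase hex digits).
Answer: 0x69

Derivation:
After byte 1 (0x9B): reg=0xC8
After byte 2 (0x68): reg=0x69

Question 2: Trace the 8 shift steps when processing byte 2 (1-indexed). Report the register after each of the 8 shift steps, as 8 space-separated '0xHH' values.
Answer: 0x47 0x8E 0x1B 0x36 0x6C 0xD8 0xB7 0x69

Derivation:
After byte 1 (0x9B): reg=0xC8
Register before byte 2: 0xC8
After XOR with byte 0x68: 0xA0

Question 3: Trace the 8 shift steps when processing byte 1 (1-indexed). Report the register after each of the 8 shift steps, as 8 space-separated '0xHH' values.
Answer: 0x31 0x62 0xC4 0x8F 0x19 0x32 0x64 0xC8

Derivation:
Register before byte 1: 0x00
After XOR with byte 0x9B: 0x9B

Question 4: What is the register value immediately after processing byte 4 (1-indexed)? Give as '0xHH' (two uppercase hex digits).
After byte 1 (0x9B): reg=0xC8
After byte 2 (0x68): reg=0x69
After byte 3 (0x1C): reg=0x4C
After byte 4 (0x54): reg=0x48

Answer: 0x48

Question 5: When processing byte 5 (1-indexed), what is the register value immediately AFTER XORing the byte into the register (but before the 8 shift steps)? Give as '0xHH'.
Answer: 0xEB

Derivation:
Register before byte 5: 0x48
Byte 5: 0xA3
0x48 XOR 0xA3 = 0xEB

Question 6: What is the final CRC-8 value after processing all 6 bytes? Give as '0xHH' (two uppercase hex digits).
Answer: 0x83

Derivation:
After byte 1 (0x9B): reg=0xC8
After byte 2 (0x68): reg=0x69
After byte 3 (0x1C): reg=0x4C
After byte 4 (0x54): reg=0x48
After byte 5 (0xA3): reg=0x9F
After byte 6 (0x70): reg=0x83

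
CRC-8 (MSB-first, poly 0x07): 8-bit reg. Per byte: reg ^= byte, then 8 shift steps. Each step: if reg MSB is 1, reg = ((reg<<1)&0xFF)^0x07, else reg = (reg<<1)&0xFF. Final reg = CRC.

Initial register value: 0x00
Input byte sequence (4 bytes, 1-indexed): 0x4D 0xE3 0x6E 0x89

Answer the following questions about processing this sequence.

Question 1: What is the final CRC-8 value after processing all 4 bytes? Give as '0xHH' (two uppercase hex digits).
After byte 1 (0x4D): reg=0xE4
After byte 2 (0xE3): reg=0x15
After byte 3 (0x6E): reg=0x66
After byte 4 (0x89): reg=0x83

Answer: 0x83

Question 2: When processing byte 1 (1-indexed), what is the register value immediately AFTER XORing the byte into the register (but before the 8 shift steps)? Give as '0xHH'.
Answer: 0x4D

Derivation:
Register before byte 1: 0x00
Byte 1: 0x4D
0x00 XOR 0x4D = 0x4D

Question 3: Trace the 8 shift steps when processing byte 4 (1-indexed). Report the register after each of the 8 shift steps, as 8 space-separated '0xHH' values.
After byte 1 (0x4D): reg=0xE4
After byte 2 (0xE3): reg=0x15
After byte 3 (0x6E): reg=0x66
Register before byte 4: 0x66
After XOR with byte 0x89: 0xEF

Answer: 0xD9 0xB5 0x6D 0xDA 0xB3 0x61 0xC2 0x83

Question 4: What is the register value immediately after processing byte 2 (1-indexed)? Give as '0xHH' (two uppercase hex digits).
After byte 1 (0x4D): reg=0xE4
After byte 2 (0xE3): reg=0x15

Answer: 0x15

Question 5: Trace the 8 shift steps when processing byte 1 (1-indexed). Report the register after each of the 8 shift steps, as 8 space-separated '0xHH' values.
Register before byte 1: 0x00
After XOR with byte 0x4D: 0x4D

Answer: 0x9A 0x33 0x66 0xCC 0x9F 0x39 0x72 0xE4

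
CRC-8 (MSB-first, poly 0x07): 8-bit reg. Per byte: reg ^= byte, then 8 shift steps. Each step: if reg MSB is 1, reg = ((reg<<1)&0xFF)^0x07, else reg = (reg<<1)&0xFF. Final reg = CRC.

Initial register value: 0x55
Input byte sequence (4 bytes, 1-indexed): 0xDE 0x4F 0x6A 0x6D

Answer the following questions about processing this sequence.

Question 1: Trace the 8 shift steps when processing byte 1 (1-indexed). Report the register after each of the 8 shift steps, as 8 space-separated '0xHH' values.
Answer: 0x11 0x22 0x44 0x88 0x17 0x2E 0x5C 0xB8

Derivation:
Register before byte 1: 0x55
After XOR with byte 0xDE: 0x8B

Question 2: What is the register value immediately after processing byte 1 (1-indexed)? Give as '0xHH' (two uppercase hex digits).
Answer: 0xB8

Derivation:
After byte 1 (0xDE): reg=0xB8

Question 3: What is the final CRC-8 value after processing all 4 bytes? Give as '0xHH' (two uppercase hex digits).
Answer: 0x09

Derivation:
After byte 1 (0xDE): reg=0xB8
After byte 2 (0x4F): reg=0xCB
After byte 3 (0x6A): reg=0x6E
After byte 4 (0x6D): reg=0x09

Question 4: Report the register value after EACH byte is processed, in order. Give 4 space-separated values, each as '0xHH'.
0xB8 0xCB 0x6E 0x09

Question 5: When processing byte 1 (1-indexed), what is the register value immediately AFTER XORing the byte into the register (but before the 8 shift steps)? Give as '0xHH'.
Answer: 0x8B

Derivation:
Register before byte 1: 0x55
Byte 1: 0xDE
0x55 XOR 0xDE = 0x8B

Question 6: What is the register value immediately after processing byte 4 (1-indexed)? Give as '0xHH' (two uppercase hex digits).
After byte 1 (0xDE): reg=0xB8
After byte 2 (0x4F): reg=0xCB
After byte 3 (0x6A): reg=0x6E
After byte 4 (0x6D): reg=0x09

Answer: 0x09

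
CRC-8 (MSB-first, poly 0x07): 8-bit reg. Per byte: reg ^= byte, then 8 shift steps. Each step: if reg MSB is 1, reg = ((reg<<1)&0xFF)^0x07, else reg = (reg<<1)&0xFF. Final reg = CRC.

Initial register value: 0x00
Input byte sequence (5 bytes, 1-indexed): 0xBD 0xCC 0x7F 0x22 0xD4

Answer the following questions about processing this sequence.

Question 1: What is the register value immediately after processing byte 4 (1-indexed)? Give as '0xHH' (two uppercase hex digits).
After byte 1 (0xBD): reg=0x3A
After byte 2 (0xCC): reg=0xCC
After byte 3 (0x7F): reg=0x10
After byte 4 (0x22): reg=0x9E

Answer: 0x9E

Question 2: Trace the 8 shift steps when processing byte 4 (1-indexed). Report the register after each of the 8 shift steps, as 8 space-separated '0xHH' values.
After byte 1 (0xBD): reg=0x3A
After byte 2 (0xCC): reg=0xCC
After byte 3 (0x7F): reg=0x10
Register before byte 4: 0x10
After XOR with byte 0x22: 0x32

Answer: 0x64 0xC8 0x97 0x29 0x52 0xA4 0x4F 0x9E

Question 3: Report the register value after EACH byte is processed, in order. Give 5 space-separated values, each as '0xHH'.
0x3A 0xCC 0x10 0x9E 0xF1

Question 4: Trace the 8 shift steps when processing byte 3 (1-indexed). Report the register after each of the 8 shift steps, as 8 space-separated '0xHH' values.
After byte 1 (0xBD): reg=0x3A
After byte 2 (0xCC): reg=0xCC
Register before byte 3: 0xCC
After XOR with byte 0x7F: 0xB3

Answer: 0x61 0xC2 0x83 0x01 0x02 0x04 0x08 0x10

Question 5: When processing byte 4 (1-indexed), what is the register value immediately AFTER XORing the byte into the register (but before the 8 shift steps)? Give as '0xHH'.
Register before byte 4: 0x10
Byte 4: 0x22
0x10 XOR 0x22 = 0x32

Answer: 0x32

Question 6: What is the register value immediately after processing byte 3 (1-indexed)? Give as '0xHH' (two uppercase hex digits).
Answer: 0x10

Derivation:
After byte 1 (0xBD): reg=0x3A
After byte 2 (0xCC): reg=0xCC
After byte 3 (0x7F): reg=0x10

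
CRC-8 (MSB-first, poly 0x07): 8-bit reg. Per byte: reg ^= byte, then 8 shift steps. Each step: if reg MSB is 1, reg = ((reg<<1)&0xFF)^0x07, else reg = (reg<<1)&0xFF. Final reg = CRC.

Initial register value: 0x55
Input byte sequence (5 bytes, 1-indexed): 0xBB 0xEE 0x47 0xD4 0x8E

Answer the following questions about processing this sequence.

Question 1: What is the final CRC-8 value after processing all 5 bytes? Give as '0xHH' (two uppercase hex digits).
Answer: 0x14

Derivation:
After byte 1 (0xBB): reg=0x84
After byte 2 (0xEE): reg=0x11
After byte 3 (0x47): reg=0xA5
After byte 4 (0xD4): reg=0x50
After byte 5 (0x8E): reg=0x14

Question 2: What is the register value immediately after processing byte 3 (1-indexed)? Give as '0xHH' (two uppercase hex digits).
Answer: 0xA5

Derivation:
After byte 1 (0xBB): reg=0x84
After byte 2 (0xEE): reg=0x11
After byte 3 (0x47): reg=0xA5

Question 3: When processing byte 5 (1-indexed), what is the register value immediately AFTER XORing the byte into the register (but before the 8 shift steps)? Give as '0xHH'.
Register before byte 5: 0x50
Byte 5: 0x8E
0x50 XOR 0x8E = 0xDE

Answer: 0xDE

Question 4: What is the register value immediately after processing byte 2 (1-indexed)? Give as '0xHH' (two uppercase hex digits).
After byte 1 (0xBB): reg=0x84
After byte 2 (0xEE): reg=0x11

Answer: 0x11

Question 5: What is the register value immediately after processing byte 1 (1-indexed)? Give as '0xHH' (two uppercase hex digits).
Answer: 0x84

Derivation:
After byte 1 (0xBB): reg=0x84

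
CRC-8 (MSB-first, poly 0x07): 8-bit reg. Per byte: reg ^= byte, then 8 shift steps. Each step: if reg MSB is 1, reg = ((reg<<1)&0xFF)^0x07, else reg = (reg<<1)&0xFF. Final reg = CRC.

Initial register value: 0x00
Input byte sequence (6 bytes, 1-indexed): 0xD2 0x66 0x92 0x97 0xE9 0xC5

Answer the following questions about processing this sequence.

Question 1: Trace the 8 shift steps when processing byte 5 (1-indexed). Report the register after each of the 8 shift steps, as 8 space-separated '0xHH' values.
After byte 1 (0xD2): reg=0x30
After byte 2 (0x66): reg=0xA5
After byte 3 (0x92): reg=0x85
After byte 4 (0x97): reg=0x7E
Register before byte 5: 0x7E
After XOR with byte 0xE9: 0x97

Answer: 0x29 0x52 0xA4 0x4F 0x9E 0x3B 0x76 0xEC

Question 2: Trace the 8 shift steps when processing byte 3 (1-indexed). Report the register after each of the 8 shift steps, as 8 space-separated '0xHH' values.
After byte 1 (0xD2): reg=0x30
After byte 2 (0x66): reg=0xA5
Register before byte 3: 0xA5
After XOR with byte 0x92: 0x37

Answer: 0x6E 0xDC 0xBF 0x79 0xF2 0xE3 0xC1 0x85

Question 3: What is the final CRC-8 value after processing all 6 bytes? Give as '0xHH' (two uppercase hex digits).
Answer: 0xDF

Derivation:
After byte 1 (0xD2): reg=0x30
After byte 2 (0x66): reg=0xA5
After byte 3 (0x92): reg=0x85
After byte 4 (0x97): reg=0x7E
After byte 5 (0xE9): reg=0xEC
After byte 6 (0xC5): reg=0xDF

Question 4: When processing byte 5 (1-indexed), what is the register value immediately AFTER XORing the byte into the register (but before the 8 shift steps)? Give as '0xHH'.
Register before byte 5: 0x7E
Byte 5: 0xE9
0x7E XOR 0xE9 = 0x97

Answer: 0x97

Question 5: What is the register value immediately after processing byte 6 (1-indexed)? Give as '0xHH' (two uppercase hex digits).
After byte 1 (0xD2): reg=0x30
After byte 2 (0x66): reg=0xA5
After byte 3 (0x92): reg=0x85
After byte 4 (0x97): reg=0x7E
After byte 5 (0xE9): reg=0xEC
After byte 6 (0xC5): reg=0xDF

Answer: 0xDF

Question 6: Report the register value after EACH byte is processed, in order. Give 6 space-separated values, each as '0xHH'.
0x30 0xA5 0x85 0x7E 0xEC 0xDF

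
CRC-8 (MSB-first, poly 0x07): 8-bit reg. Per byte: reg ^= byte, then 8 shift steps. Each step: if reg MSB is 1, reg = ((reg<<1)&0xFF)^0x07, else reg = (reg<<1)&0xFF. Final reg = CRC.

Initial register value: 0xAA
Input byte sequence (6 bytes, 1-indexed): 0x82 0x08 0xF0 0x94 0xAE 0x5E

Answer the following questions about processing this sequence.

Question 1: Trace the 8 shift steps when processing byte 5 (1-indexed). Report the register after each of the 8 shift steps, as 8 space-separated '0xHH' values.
Answer: 0xE0 0xC7 0x89 0x15 0x2A 0x54 0xA8 0x57

Derivation:
After byte 1 (0x82): reg=0xD8
After byte 2 (0x08): reg=0x3E
After byte 3 (0xF0): reg=0x64
After byte 4 (0x94): reg=0xDE
Register before byte 5: 0xDE
After XOR with byte 0xAE: 0x70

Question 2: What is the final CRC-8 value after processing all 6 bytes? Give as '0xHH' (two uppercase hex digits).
Answer: 0x3F

Derivation:
After byte 1 (0x82): reg=0xD8
After byte 2 (0x08): reg=0x3E
After byte 3 (0xF0): reg=0x64
After byte 4 (0x94): reg=0xDE
After byte 5 (0xAE): reg=0x57
After byte 6 (0x5E): reg=0x3F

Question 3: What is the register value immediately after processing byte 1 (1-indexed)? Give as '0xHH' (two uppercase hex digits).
Answer: 0xD8

Derivation:
After byte 1 (0x82): reg=0xD8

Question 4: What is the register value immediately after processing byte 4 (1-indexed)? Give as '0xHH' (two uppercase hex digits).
After byte 1 (0x82): reg=0xD8
After byte 2 (0x08): reg=0x3E
After byte 3 (0xF0): reg=0x64
After byte 4 (0x94): reg=0xDE

Answer: 0xDE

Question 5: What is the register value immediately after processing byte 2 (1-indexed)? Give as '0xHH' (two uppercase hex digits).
Answer: 0x3E

Derivation:
After byte 1 (0x82): reg=0xD8
After byte 2 (0x08): reg=0x3E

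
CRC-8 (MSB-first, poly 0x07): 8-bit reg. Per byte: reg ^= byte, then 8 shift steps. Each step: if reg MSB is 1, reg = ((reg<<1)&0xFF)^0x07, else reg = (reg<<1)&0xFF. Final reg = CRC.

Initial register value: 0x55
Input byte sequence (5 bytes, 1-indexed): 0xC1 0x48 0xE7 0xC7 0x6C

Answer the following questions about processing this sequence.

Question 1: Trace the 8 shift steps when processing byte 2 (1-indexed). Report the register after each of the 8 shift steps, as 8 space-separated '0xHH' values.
Answer: 0x5D 0xBA 0x73 0xE6 0xCB 0x91 0x25 0x4A

Derivation:
After byte 1 (0xC1): reg=0xE5
Register before byte 2: 0xE5
After XOR with byte 0x48: 0xAD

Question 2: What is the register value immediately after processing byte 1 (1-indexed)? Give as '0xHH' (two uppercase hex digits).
After byte 1 (0xC1): reg=0xE5

Answer: 0xE5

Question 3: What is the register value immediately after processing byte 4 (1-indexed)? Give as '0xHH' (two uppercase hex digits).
Answer: 0xAA

Derivation:
After byte 1 (0xC1): reg=0xE5
After byte 2 (0x48): reg=0x4A
After byte 3 (0xE7): reg=0x4A
After byte 4 (0xC7): reg=0xAA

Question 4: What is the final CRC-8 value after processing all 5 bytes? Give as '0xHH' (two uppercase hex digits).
Answer: 0x5C

Derivation:
After byte 1 (0xC1): reg=0xE5
After byte 2 (0x48): reg=0x4A
After byte 3 (0xE7): reg=0x4A
After byte 4 (0xC7): reg=0xAA
After byte 5 (0x6C): reg=0x5C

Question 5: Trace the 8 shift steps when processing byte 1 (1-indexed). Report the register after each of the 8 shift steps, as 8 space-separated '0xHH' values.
Register before byte 1: 0x55
After XOR with byte 0xC1: 0x94

Answer: 0x2F 0x5E 0xBC 0x7F 0xFE 0xFB 0xF1 0xE5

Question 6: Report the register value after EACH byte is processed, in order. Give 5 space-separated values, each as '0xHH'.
0xE5 0x4A 0x4A 0xAA 0x5C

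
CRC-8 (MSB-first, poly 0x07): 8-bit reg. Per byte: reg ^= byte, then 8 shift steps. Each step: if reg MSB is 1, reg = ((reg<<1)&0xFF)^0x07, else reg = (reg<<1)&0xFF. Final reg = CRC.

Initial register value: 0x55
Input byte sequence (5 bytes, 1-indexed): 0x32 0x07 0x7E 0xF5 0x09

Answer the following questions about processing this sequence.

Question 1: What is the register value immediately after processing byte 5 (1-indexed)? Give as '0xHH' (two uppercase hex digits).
After byte 1 (0x32): reg=0x32
After byte 2 (0x07): reg=0x8B
After byte 3 (0x7E): reg=0xC5
After byte 4 (0xF5): reg=0x90
After byte 5 (0x09): reg=0xC6

Answer: 0xC6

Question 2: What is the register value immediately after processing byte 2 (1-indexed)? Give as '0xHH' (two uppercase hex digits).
After byte 1 (0x32): reg=0x32
After byte 2 (0x07): reg=0x8B

Answer: 0x8B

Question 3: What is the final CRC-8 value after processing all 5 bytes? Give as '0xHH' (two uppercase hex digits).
Answer: 0xC6

Derivation:
After byte 1 (0x32): reg=0x32
After byte 2 (0x07): reg=0x8B
After byte 3 (0x7E): reg=0xC5
After byte 4 (0xF5): reg=0x90
After byte 5 (0x09): reg=0xC6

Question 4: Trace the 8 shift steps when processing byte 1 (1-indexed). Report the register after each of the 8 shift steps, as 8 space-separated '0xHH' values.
Register before byte 1: 0x55
After XOR with byte 0x32: 0x67

Answer: 0xCE 0x9B 0x31 0x62 0xC4 0x8F 0x19 0x32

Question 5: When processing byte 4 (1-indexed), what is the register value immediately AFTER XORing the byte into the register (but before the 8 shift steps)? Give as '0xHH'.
Register before byte 4: 0xC5
Byte 4: 0xF5
0xC5 XOR 0xF5 = 0x30

Answer: 0x30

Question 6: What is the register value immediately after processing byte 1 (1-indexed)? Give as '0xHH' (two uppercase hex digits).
After byte 1 (0x32): reg=0x32

Answer: 0x32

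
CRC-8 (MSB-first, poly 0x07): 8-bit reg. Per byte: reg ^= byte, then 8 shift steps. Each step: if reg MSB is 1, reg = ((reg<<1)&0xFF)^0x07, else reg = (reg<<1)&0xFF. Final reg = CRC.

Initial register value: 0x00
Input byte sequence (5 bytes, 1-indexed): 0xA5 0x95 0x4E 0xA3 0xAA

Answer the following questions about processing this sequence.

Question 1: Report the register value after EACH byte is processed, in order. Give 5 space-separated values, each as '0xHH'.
0x72 0xBB 0xC5 0x35 0xD4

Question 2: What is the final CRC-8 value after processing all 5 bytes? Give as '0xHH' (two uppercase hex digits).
After byte 1 (0xA5): reg=0x72
After byte 2 (0x95): reg=0xBB
After byte 3 (0x4E): reg=0xC5
After byte 4 (0xA3): reg=0x35
After byte 5 (0xAA): reg=0xD4

Answer: 0xD4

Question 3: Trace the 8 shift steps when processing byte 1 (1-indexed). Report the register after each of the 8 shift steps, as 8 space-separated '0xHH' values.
Register before byte 1: 0x00
After XOR with byte 0xA5: 0xA5

Answer: 0x4D 0x9A 0x33 0x66 0xCC 0x9F 0x39 0x72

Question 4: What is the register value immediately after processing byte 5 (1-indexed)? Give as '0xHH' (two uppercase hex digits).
After byte 1 (0xA5): reg=0x72
After byte 2 (0x95): reg=0xBB
After byte 3 (0x4E): reg=0xC5
After byte 4 (0xA3): reg=0x35
After byte 5 (0xAA): reg=0xD4

Answer: 0xD4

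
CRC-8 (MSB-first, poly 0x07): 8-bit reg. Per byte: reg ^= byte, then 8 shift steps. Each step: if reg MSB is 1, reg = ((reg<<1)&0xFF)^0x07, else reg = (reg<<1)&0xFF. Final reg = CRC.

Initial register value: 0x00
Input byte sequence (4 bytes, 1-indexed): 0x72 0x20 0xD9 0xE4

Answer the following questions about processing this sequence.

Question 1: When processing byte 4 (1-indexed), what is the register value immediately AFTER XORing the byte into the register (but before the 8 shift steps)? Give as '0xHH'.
Register before byte 4: 0x1E
Byte 4: 0xE4
0x1E XOR 0xE4 = 0xFA

Answer: 0xFA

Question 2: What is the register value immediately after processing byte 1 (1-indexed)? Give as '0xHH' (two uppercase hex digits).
After byte 1 (0x72): reg=0x59

Answer: 0x59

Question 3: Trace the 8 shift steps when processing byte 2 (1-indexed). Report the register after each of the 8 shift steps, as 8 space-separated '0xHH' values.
Answer: 0xF2 0xE3 0xC1 0x85 0x0D 0x1A 0x34 0x68

Derivation:
After byte 1 (0x72): reg=0x59
Register before byte 2: 0x59
After XOR with byte 0x20: 0x79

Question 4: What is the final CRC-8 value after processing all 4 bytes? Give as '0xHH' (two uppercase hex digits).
After byte 1 (0x72): reg=0x59
After byte 2 (0x20): reg=0x68
After byte 3 (0xD9): reg=0x1E
After byte 4 (0xE4): reg=0xE8

Answer: 0xE8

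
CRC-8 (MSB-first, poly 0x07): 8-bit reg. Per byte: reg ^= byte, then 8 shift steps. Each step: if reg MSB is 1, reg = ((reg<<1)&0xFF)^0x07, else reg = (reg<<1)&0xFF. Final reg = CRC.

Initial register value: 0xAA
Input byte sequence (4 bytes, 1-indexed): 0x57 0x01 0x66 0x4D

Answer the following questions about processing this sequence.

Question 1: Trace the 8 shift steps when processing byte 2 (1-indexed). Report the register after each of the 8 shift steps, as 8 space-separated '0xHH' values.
After byte 1 (0x57): reg=0xFD
Register before byte 2: 0xFD
After XOR with byte 0x01: 0xFC

Answer: 0xFF 0xF9 0xF5 0xED 0xDD 0xBD 0x7D 0xFA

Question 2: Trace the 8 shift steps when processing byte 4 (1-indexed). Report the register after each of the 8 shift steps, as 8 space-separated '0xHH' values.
Answer: 0x27 0x4E 0x9C 0x3F 0x7E 0xFC 0xFF 0xF9

Derivation:
After byte 1 (0x57): reg=0xFD
After byte 2 (0x01): reg=0xFA
After byte 3 (0x66): reg=0xDD
Register before byte 4: 0xDD
After XOR with byte 0x4D: 0x90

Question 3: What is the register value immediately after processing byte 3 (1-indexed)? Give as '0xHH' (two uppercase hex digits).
Answer: 0xDD

Derivation:
After byte 1 (0x57): reg=0xFD
After byte 2 (0x01): reg=0xFA
After byte 3 (0x66): reg=0xDD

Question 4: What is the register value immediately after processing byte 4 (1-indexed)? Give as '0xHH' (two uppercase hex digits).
After byte 1 (0x57): reg=0xFD
After byte 2 (0x01): reg=0xFA
After byte 3 (0x66): reg=0xDD
After byte 4 (0x4D): reg=0xF9

Answer: 0xF9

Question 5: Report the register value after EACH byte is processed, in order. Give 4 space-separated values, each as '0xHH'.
0xFD 0xFA 0xDD 0xF9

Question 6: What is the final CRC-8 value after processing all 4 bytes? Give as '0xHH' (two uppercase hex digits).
After byte 1 (0x57): reg=0xFD
After byte 2 (0x01): reg=0xFA
After byte 3 (0x66): reg=0xDD
After byte 4 (0x4D): reg=0xF9

Answer: 0xF9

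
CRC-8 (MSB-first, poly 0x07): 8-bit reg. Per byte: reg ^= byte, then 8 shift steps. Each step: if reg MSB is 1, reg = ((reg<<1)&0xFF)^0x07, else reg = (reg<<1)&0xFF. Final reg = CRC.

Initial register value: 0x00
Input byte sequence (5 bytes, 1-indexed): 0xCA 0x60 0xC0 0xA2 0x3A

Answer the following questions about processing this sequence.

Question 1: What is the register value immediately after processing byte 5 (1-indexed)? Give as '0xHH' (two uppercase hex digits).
After byte 1 (0xCA): reg=0x78
After byte 2 (0x60): reg=0x48
After byte 3 (0xC0): reg=0xB1
After byte 4 (0xA2): reg=0x79
After byte 5 (0x3A): reg=0xCE

Answer: 0xCE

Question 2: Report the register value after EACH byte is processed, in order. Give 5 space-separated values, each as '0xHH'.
0x78 0x48 0xB1 0x79 0xCE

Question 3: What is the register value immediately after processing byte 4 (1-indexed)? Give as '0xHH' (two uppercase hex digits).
After byte 1 (0xCA): reg=0x78
After byte 2 (0x60): reg=0x48
After byte 3 (0xC0): reg=0xB1
After byte 4 (0xA2): reg=0x79

Answer: 0x79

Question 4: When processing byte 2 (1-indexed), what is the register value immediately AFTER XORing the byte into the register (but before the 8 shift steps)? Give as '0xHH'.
Register before byte 2: 0x78
Byte 2: 0x60
0x78 XOR 0x60 = 0x18

Answer: 0x18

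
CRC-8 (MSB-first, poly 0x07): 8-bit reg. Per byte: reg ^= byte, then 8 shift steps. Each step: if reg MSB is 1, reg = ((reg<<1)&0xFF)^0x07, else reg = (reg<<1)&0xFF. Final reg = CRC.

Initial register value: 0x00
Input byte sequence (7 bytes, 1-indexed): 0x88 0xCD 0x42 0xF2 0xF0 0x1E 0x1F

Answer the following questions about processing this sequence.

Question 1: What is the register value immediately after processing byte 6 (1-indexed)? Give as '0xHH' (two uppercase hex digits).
After byte 1 (0x88): reg=0xB1
After byte 2 (0xCD): reg=0x73
After byte 3 (0x42): reg=0x97
After byte 4 (0xF2): reg=0x3C
After byte 5 (0xF0): reg=0x6A
After byte 6 (0x1E): reg=0x4B

Answer: 0x4B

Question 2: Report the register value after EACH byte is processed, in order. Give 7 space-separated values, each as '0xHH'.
0xB1 0x73 0x97 0x3C 0x6A 0x4B 0xAB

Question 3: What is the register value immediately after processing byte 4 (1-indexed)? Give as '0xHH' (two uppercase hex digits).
After byte 1 (0x88): reg=0xB1
After byte 2 (0xCD): reg=0x73
After byte 3 (0x42): reg=0x97
After byte 4 (0xF2): reg=0x3C

Answer: 0x3C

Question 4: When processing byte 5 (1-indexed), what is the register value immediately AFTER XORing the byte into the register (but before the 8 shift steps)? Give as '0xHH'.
Answer: 0xCC

Derivation:
Register before byte 5: 0x3C
Byte 5: 0xF0
0x3C XOR 0xF0 = 0xCC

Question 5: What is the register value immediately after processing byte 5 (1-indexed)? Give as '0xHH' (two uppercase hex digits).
After byte 1 (0x88): reg=0xB1
After byte 2 (0xCD): reg=0x73
After byte 3 (0x42): reg=0x97
After byte 4 (0xF2): reg=0x3C
After byte 5 (0xF0): reg=0x6A

Answer: 0x6A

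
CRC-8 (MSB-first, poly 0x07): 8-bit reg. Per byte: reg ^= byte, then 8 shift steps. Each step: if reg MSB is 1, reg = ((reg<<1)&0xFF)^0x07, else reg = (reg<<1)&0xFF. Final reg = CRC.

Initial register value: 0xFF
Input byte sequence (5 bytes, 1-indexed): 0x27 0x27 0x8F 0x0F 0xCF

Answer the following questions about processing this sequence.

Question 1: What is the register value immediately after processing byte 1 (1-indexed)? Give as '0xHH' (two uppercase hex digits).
Answer: 0x06

Derivation:
After byte 1 (0x27): reg=0x06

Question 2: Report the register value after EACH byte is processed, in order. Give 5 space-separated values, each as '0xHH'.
0x06 0xE7 0x1F 0x70 0x34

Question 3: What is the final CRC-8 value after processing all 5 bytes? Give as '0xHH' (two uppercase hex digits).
Answer: 0x34

Derivation:
After byte 1 (0x27): reg=0x06
After byte 2 (0x27): reg=0xE7
After byte 3 (0x8F): reg=0x1F
After byte 4 (0x0F): reg=0x70
After byte 5 (0xCF): reg=0x34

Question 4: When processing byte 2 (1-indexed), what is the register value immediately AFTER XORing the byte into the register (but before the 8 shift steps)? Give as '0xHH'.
Answer: 0x21

Derivation:
Register before byte 2: 0x06
Byte 2: 0x27
0x06 XOR 0x27 = 0x21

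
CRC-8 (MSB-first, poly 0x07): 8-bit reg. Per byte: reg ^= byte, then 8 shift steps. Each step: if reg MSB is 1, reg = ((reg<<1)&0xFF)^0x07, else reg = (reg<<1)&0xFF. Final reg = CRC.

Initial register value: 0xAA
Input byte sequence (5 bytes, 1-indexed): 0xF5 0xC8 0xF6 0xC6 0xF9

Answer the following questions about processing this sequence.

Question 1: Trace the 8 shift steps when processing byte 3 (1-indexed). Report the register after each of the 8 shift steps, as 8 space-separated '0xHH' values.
After byte 1 (0xF5): reg=0x9A
After byte 2 (0xC8): reg=0xB9
Register before byte 3: 0xB9
After XOR with byte 0xF6: 0x4F

Answer: 0x9E 0x3B 0x76 0xEC 0xDF 0xB9 0x75 0xEA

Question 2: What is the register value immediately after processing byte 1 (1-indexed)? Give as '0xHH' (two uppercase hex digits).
Answer: 0x9A

Derivation:
After byte 1 (0xF5): reg=0x9A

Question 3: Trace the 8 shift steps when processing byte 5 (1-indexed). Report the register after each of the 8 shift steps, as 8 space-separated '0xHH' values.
After byte 1 (0xF5): reg=0x9A
After byte 2 (0xC8): reg=0xB9
After byte 3 (0xF6): reg=0xEA
After byte 4 (0xC6): reg=0xC4
Register before byte 5: 0xC4
After XOR with byte 0xF9: 0x3D

Answer: 0x7A 0xF4 0xEF 0xD9 0xB5 0x6D 0xDA 0xB3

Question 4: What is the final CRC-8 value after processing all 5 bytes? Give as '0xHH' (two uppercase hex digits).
Answer: 0xB3

Derivation:
After byte 1 (0xF5): reg=0x9A
After byte 2 (0xC8): reg=0xB9
After byte 3 (0xF6): reg=0xEA
After byte 4 (0xC6): reg=0xC4
After byte 5 (0xF9): reg=0xB3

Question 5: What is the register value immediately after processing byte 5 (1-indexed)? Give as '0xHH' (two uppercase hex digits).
After byte 1 (0xF5): reg=0x9A
After byte 2 (0xC8): reg=0xB9
After byte 3 (0xF6): reg=0xEA
After byte 4 (0xC6): reg=0xC4
After byte 5 (0xF9): reg=0xB3

Answer: 0xB3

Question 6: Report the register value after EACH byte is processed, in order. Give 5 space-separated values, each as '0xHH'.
0x9A 0xB9 0xEA 0xC4 0xB3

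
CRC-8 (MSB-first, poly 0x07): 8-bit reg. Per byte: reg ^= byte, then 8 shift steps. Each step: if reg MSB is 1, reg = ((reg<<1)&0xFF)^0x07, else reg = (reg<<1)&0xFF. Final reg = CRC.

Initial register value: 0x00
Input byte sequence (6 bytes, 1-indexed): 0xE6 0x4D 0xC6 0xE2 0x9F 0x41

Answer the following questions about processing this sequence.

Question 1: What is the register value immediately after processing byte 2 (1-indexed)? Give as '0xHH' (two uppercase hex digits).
Answer: 0xD9

Derivation:
After byte 1 (0xE6): reg=0xBC
After byte 2 (0x4D): reg=0xD9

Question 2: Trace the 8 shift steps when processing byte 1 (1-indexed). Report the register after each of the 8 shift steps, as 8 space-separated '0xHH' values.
Answer: 0xCB 0x91 0x25 0x4A 0x94 0x2F 0x5E 0xBC

Derivation:
Register before byte 1: 0x00
After XOR with byte 0xE6: 0xE6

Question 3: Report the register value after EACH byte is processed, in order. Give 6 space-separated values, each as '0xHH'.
0xBC 0xD9 0x5D 0x34 0x58 0x4F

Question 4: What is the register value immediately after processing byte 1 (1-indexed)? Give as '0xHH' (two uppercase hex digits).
Answer: 0xBC

Derivation:
After byte 1 (0xE6): reg=0xBC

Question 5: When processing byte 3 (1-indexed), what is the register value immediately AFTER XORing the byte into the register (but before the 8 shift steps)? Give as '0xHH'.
Register before byte 3: 0xD9
Byte 3: 0xC6
0xD9 XOR 0xC6 = 0x1F

Answer: 0x1F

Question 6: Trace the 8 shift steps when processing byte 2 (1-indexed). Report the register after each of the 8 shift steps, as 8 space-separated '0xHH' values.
Answer: 0xE5 0xCD 0x9D 0x3D 0x7A 0xF4 0xEF 0xD9

Derivation:
After byte 1 (0xE6): reg=0xBC
Register before byte 2: 0xBC
After XOR with byte 0x4D: 0xF1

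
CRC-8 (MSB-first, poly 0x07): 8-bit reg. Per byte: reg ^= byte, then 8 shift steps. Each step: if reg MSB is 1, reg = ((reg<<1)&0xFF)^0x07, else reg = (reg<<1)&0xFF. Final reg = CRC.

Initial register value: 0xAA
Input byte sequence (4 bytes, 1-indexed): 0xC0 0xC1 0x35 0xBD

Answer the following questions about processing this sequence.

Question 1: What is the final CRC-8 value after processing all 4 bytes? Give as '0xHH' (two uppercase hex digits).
Answer: 0xAD

Derivation:
After byte 1 (0xC0): reg=0x11
After byte 2 (0xC1): reg=0x3E
After byte 3 (0x35): reg=0x31
After byte 4 (0xBD): reg=0xAD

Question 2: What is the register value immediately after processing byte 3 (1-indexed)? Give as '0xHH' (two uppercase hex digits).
After byte 1 (0xC0): reg=0x11
After byte 2 (0xC1): reg=0x3E
After byte 3 (0x35): reg=0x31

Answer: 0x31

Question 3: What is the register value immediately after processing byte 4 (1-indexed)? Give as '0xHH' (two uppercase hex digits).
Answer: 0xAD

Derivation:
After byte 1 (0xC0): reg=0x11
After byte 2 (0xC1): reg=0x3E
After byte 3 (0x35): reg=0x31
After byte 4 (0xBD): reg=0xAD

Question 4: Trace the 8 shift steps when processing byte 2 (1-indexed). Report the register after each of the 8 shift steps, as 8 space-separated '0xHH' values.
After byte 1 (0xC0): reg=0x11
Register before byte 2: 0x11
After XOR with byte 0xC1: 0xD0

Answer: 0xA7 0x49 0x92 0x23 0x46 0x8C 0x1F 0x3E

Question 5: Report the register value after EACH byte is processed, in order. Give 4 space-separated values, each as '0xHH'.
0x11 0x3E 0x31 0xAD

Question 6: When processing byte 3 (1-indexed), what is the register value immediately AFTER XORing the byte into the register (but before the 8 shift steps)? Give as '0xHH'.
Answer: 0x0B

Derivation:
Register before byte 3: 0x3E
Byte 3: 0x35
0x3E XOR 0x35 = 0x0B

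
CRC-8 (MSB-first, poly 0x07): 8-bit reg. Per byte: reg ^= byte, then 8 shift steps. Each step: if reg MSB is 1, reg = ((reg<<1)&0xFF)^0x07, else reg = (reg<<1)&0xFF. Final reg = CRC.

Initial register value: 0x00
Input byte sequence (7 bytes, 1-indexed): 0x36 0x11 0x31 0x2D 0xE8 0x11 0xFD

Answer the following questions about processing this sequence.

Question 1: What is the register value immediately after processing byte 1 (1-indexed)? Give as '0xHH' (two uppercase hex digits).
Answer: 0x82

Derivation:
After byte 1 (0x36): reg=0x82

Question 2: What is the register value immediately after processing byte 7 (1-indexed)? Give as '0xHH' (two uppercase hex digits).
Answer: 0x2D

Derivation:
After byte 1 (0x36): reg=0x82
After byte 2 (0x11): reg=0xF0
After byte 3 (0x31): reg=0x49
After byte 4 (0x2D): reg=0x3B
After byte 5 (0xE8): reg=0x37
After byte 6 (0x11): reg=0xF2
After byte 7 (0xFD): reg=0x2D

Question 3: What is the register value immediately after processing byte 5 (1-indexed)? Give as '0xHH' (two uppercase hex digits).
Answer: 0x37

Derivation:
After byte 1 (0x36): reg=0x82
After byte 2 (0x11): reg=0xF0
After byte 3 (0x31): reg=0x49
After byte 4 (0x2D): reg=0x3B
After byte 5 (0xE8): reg=0x37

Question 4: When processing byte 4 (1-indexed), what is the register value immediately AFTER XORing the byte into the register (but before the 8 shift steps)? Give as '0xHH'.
Register before byte 4: 0x49
Byte 4: 0x2D
0x49 XOR 0x2D = 0x64

Answer: 0x64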